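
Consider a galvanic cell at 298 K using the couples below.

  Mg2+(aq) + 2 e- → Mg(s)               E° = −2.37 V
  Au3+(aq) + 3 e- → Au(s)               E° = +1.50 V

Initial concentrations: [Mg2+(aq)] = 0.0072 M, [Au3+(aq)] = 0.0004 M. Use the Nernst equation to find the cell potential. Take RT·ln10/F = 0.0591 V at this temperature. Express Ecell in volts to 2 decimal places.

The Au³⁺/Au couple has the more positive E°, so it is the cathode; Mg²⁺/Mg is the anode.
E°cell = +1.50 − (−2.37) = +3.87 V, with n = 6 electrons transferred.
For the overall reaction 2 Au3+(aq) + 3 Mg(s) → 2 Au(s) + 3 Mg2+(aq), Q = [Mg2+(aq)]^3 / [Au3+(aq)]^2 = 2.33, giving log Q = 0.368.
By the Nernst equation, E = +3.87 − (0.0591/6)·(0.368) = +3.87 V.

+3.87 V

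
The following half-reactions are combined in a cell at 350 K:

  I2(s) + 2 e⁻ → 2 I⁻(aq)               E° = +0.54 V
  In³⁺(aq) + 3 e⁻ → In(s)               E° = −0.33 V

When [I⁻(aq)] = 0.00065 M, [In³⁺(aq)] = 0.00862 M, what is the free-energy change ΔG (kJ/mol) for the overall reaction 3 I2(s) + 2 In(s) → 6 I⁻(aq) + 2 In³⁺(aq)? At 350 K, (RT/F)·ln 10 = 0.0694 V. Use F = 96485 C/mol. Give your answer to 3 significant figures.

E°cell = +0.54 − (−0.33) = +0.87 V; the balanced reaction transfers n = 6 electrons.
The reaction quotient is [I⁻(aq)]^6·[In³⁺(aq)]^2 = 5.6×10^−24; by Nernst, E = +0.87 − (0.0694/6)(−23.252) = +1.1389 V.
Then ΔG = −nFE = −6 × 96485 × +1.1389 J/mol = −659 kJ/mol.

−659 kJ/mol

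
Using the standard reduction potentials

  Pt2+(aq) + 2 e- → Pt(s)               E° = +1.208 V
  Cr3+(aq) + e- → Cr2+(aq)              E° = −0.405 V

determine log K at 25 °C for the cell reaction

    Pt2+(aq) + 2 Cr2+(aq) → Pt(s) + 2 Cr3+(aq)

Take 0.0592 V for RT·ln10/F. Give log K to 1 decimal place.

The Pt²⁺/Pt couple is reduced (cathode); E°cell = +1.208 − (−0.405) = +1.613 V with n = 2.
At equilibrium E = 0, so log K = nE°cell / 0.0592 = (2)(+1.613) / 0.0592 = 54.5.

log K = 54.5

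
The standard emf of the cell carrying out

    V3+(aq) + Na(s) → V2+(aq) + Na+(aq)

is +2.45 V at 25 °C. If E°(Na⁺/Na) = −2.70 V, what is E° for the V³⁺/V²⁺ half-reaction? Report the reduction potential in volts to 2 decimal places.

−0.25 V

In the reaction as written the V³⁺/V²⁺ couple is reduced (cathode) and Na⁺/Na is oxidized (anode), so E°cell = E°(V³⁺/V²⁺) − E°(Na⁺/Na).
E°(V³⁺/V²⁺) = E°cell + E°(anode) = +2.45 + (−2.70) = −0.25 V.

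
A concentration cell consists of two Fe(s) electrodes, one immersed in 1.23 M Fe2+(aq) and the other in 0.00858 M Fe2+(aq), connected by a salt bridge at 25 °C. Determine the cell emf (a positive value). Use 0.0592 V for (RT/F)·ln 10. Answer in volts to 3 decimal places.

0.064 V

For a concentration cell E°cell = 0, since both electrodes use the same couple.
The compartment with the higher Fe2+(aq) concentration (1.23 M) acts as the cathode; ions are reduced there and produced at the dilute (0.00858 M) anode.
With n = 2, Ecell = −(0.0592/2)·log([dilute]/[conc]) = −(0.0592/2)·log(0.00858/1.23) = +0.064 V.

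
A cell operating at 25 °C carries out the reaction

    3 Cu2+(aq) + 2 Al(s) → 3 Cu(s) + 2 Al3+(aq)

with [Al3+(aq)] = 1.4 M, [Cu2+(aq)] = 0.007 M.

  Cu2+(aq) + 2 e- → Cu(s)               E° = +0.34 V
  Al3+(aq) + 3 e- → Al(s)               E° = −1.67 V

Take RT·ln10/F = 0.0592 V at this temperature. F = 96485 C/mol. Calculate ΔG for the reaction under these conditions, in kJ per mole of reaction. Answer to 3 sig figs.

With Cu²⁺/Cu reduced at the cathode, E°cell = +0.34 − (−1.67) = +2.01 V and n = 6.
Q = [Al3+(aq)]^2 / [Cu2+(aq)]^3 = 5.71×10^6, so log Q = 6.757 and E = +2.01 − (0.0592/6)(6.757) = +1.9433 V.
Then ΔG = −nFE = −6 × 96485 × +1.9433 J/mol = −1120 kJ/mol.

−1120 kJ/mol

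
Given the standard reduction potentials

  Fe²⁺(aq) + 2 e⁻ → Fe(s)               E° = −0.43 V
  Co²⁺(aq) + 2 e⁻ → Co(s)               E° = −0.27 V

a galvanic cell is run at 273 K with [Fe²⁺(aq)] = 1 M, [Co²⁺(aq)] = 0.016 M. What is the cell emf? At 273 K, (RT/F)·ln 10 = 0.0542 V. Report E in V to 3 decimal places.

Since E°(Co²⁺/Co) > E°(Fe²⁺/Fe), Co²⁺/Co serves as the cathode.
E°cell = E°cat − E°an = −0.27 − (−0.43) = +0.16 V; n = 2.
For the overall reaction Co²⁺(aq) + Fe(s) → Co(s) + Fe²⁺(aq), Q = [Fe²⁺(aq)] / [Co²⁺(aq)] = 62.5, giving log Q = 1.796.
By the Nernst equation, E = +0.16 − (0.0542/2)·(1.796) = +0.111 V.

+0.111 V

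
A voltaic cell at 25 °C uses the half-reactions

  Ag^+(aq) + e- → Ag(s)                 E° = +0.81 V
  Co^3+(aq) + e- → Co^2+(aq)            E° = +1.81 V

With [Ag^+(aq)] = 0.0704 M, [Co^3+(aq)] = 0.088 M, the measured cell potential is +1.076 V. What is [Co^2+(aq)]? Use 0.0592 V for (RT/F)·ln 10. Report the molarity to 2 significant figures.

Co³⁺/Co²⁺ is the cathode (higher E°); E°cell = +1.81 − (+0.81) = +1.00 V with n = 1.
Rearranging E = E° − (0.0592/n)·log Q gives log Q = 1(+1.00 − (+1.076))/0.0592 = −1.284.
The balanced reaction is Co^3+(aq) + Ag(s) → Co^2+(aq) + Ag^+(aq), so Q = ([Co^2+(aq)]·[Ag^+(aq)]) / [Co^3+(aq)].
Isolating [Co^2+(aq)] in Q = 10^{−1.284} yields log [Co^2+(aq)] = −1.187, i.e. 0.065 M.

0.065 M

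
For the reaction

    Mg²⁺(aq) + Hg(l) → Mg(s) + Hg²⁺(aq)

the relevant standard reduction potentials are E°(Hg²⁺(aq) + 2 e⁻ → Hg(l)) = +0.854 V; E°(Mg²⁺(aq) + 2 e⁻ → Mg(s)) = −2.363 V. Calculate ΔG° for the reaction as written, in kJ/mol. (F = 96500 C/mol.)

+621 kJ/mol

In the reaction as written Mg²⁺(aq) is reduced, so the Mg²⁺/Mg couple is the cathode and Hg²⁺/Hg is the anode.
E°cell = −2.363 − (+0.854) = −3.217 V; balancing electrons gives n = 2.
ΔG° = −nFE°cell = −(2)(96500)(−3.217) J/mol = +621 kJ/mol.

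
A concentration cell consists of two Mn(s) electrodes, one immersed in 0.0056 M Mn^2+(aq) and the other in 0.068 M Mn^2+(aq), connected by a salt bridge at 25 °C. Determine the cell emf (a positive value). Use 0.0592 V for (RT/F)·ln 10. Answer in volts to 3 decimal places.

0.032 V

For a concentration cell E°cell = 0, since both electrodes use the same couple.
The compartment with the higher Mn^2+(aq) concentration (0.068 M) acts as the cathode; ions are reduced there and produced at the dilute (0.0056 M) anode.
With n = 2, Ecell = −(0.0592/2)·log([dilute]/[conc]) = −(0.0592/2)·log(0.0056/0.068) = +0.032 V.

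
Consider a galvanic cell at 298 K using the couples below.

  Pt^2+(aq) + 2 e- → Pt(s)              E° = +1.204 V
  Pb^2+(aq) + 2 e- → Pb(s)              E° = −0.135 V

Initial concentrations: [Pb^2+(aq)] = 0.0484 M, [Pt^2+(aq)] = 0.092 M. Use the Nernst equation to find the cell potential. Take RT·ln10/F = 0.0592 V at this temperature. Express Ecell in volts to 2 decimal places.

+1.35 V

Pt²⁺/Pt is reduced (cathode, E° = +1.204 V) and Pb²⁺/Pb is oxidized (anode).
E°cell = +1.204 − (−0.135) = +1.339 V, with n = 2 electrons transferred.
The balanced reaction is Pt^2+(aq) + Pb(s) → Pt(s) + Pb^2+(aq), so Q = [Pb^2+(aq)] / [Pt^2+(aq)] = 0.526 and log Q = −0.279.
By the Nernst equation, E = +1.339 − (0.0592/2)·(−0.279) = +1.35 V.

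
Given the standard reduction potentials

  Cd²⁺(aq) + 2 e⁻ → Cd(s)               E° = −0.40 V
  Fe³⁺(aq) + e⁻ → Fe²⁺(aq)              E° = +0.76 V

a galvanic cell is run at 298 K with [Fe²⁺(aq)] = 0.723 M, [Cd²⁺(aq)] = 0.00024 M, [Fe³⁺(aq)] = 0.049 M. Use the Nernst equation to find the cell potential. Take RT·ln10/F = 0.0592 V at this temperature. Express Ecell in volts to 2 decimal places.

+1.20 V

Fe³⁺/Fe²⁺ is reduced (cathode, E° = +0.76 V) and Cd²⁺/Cd is oxidized (anode).
E°cell = +0.76 − (−0.40) = +1.16 V, with n = 2 electrons transferred.
For the overall reaction 2 Fe³⁺(aq) + Cd(s) → 2 Fe²⁺(aq) + Cd²⁺(aq), Q = ([Fe²⁺(aq)]^2·[Cd²⁺(aq)]) / [Fe³⁺(aq)]^2 = 0.0523, giving log Q = −1.282.
By the Nernst equation, E = +1.16 − (0.0592/2)·(−1.282) = +1.20 V.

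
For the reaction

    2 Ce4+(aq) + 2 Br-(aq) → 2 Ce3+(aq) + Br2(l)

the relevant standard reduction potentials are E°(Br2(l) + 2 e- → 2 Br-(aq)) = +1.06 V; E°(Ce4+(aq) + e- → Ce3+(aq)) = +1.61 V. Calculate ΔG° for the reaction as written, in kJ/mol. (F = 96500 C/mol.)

−106 kJ/mol

In the reaction as written Ce4+(aq) is reduced, so the Ce⁴⁺/Ce³⁺ couple is the cathode and Br₂/Br⁻ is the anode.
E°cell = +1.61 − (+1.06) = +0.55 V; balancing electrons gives n = 2.
ΔG° = −nFE°cell = −(2)(96500)(+0.55) J/mol = −106 kJ/mol.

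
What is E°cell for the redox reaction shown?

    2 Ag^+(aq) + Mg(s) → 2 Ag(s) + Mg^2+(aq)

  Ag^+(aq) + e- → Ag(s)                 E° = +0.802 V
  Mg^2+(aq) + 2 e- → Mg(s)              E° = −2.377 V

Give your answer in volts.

+3.179 V

In the reaction as written, Ag^+(aq) is reduced (cathode) and Mg^2+(aq) is produced by oxidation at the anode.
E°cell = E°(cathode) − E°(anode) = +0.802 − (−2.377) = +3.179 V.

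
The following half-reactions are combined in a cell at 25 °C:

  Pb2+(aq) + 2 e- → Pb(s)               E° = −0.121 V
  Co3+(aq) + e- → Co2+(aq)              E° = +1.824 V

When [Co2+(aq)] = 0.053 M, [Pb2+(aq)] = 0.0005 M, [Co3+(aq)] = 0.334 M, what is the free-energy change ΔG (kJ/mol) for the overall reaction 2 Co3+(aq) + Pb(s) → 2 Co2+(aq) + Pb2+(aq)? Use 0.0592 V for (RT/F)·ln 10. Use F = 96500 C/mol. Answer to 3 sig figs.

The standard cell potential is +1.824 − (−0.121) = +1.945 V, with n = 2 electrons in the balanced equation.
Q = ([Co2+(aq)]^2·[Pb2+(aq)]) / [Co3+(aq)]^2 = 1.26×10^−5, so log Q = −4.900 and E = +1.945 − (0.0592/2)(−4.900) = +2.0900 V.
Finally ΔG = −nFE = −(2)(96500 C/mol)(+2.0900 V) = −403 kJ/mol.

−403 kJ/mol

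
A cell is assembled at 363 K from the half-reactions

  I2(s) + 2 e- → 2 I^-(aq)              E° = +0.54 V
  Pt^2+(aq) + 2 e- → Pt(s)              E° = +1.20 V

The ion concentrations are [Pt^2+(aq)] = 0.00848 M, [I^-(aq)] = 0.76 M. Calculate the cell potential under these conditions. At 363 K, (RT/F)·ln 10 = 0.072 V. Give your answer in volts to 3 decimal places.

+0.577 V

Since E°(Pt²⁺/Pt) > E°(I₂/I⁻), Pt²⁺/Pt serves as the cathode.
E°cell = +1.20 − (+0.54) = +0.66 V, with n = 2 electrons transferred.
The balanced reaction is Pt^2+(aq) + 2 I^-(aq) → Pt(s) + I2(s), so Q = 1 / ([Pt^2+(aq)]·[I^-(aq)]^2) = 204 and log Q = 2.310.
Applying E = E° − (RT ln10/nF)·log Q gives +0.66 − (0.072/2)(2.310) = +0.577 V.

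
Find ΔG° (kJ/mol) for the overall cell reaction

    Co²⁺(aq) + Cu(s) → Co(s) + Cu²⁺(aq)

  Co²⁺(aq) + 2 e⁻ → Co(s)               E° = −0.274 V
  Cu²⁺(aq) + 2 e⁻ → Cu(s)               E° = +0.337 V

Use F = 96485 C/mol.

In the reaction as written Co²⁺(aq) is reduced, so the Co²⁺/Co couple is the cathode and Cu²⁺/Cu is the anode.
E°cell = −0.274 − (+0.337) = −0.611 V; balancing electrons gives n = 2.
ΔG° = −nFE°cell = −(2)(96485)(−0.611) J/mol = +118 kJ/mol.

+118 kJ/mol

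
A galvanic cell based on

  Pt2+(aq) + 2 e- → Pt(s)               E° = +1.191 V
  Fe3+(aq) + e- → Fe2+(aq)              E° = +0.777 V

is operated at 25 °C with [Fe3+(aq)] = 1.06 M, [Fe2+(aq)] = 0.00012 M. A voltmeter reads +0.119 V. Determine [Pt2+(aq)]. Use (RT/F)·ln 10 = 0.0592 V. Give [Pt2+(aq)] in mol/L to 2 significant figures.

With Pt²⁺/Pt at the cathode and Fe³⁺/Fe²⁺ at the anode, E°cell = +1.191 − (+0.777) = +0.414 V (n = 2).
Rearranging E = E° − (0.0592/n)·log Q gives log Q = 2(+0.414 − (+0.119))/0.0592 = 9.966.
Balancing electrons gives Pt2+(aq) + 2 Fe2+(aq) → Pt(s) + 2 Fe3+(aq); thus Q = [Fe3+(aq)]^2 / ([Pt2+(aq)]·[Fe2+(aq)]^2).
Substituting the known concentrations and solving, log [Pt2+(aq)] = −2.074 and [Pt2+(aq)] = 0.0084 M.

0.0084 M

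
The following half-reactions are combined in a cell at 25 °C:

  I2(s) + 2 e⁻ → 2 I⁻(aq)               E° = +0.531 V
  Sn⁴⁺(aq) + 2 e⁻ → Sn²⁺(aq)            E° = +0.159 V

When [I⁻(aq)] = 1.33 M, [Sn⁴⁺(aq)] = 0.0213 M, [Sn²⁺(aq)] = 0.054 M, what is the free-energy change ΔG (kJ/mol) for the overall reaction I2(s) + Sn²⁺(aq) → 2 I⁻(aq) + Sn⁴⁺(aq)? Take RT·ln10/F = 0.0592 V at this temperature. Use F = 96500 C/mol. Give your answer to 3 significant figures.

−72.7 kJ/mol

The standard cell potential is +0.531 − (+0.159) = +0.372 V, with n = 2 electrons in the balanced equation.
Here Q = ([I⁻(aq)]^2·[Sn⁴⁺(aq)]) / [Sn²⁺(aq)] = 0.698 (log Q = −0.156), giving E = +0.372 − (0.0592/2)·(−0.156) = +0.3766 V.
Finally ΔG = −nFE = −(2)(96500 C/mol)(+0.3766 V) = −72.7 kJ/mol.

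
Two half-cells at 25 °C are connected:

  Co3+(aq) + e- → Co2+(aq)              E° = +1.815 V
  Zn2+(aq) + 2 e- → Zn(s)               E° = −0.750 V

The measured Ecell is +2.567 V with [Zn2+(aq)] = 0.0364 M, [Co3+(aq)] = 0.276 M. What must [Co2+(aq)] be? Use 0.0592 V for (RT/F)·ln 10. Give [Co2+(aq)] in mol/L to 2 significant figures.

The Co³⁺/Co²⁺ couple has the larger reduction potential, so it is the cathode: E°cell = +1.815 − (−0.750) = +2.565 V and n = 2.
Since E = E° − (0.0592/n)·log Q, log Q = n(E° − E)/0.0592 = −0.068.
The balanced reaction is 2 Co3+(aq) + Zn(s) → 2 Co2+(aq) + Zn2+(aq), so Q = ([Co2+(aq)]^2·[Zn2+(aq)]) / [Co3+(aq)]^2.
Solving for the unknown gives log [Co2+(aq)] = 0.126, so [Co2+(aq)] ≈ 1.3 M.

1.3 M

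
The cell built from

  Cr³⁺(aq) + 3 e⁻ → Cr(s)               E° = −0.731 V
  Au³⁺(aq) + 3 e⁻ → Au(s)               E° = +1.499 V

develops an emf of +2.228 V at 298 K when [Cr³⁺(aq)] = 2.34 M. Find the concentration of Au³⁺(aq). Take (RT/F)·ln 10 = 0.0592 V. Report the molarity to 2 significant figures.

1.9 M

Au³⁺/Au is the cathode (higher E°); E°cell = +1.499 − (−0.731) = +2.230 V with n = 3.
From the Nernst equation, log Q = n(E° − E)/0.0592 = 3·(+2.230 − (+2.228))/0.0592 = 0.101.
For Au³⁺(aq) + Cr(s) → Au(s) + Cr³⁺(aq), the reaction quotient is Q = [Cr³⁺(aq)] / [Au³⁺(aq)].
Solving for the unknown gives log [Au³⁺(aq)] = 0.268, so [Au³⁺(aq)] ≈ 1.9 M.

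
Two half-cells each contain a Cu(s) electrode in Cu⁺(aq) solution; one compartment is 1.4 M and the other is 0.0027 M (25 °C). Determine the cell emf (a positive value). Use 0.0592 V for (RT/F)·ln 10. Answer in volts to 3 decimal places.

0.161 V

For a concentration cell E°cell = 0, since both electrodes use the same couple.
The compartment with the higher Cu⁺(aq) concentration (1.4 M) acts as the cathode; ions are reduced there and produced at the dilute (0.0027 M) anode.
With n = 1, Ecell = −(0.0592/1)·log([dilute]/[conc]) = −(0.0592/1)·log(0.0027/1.4) = +0.161 V.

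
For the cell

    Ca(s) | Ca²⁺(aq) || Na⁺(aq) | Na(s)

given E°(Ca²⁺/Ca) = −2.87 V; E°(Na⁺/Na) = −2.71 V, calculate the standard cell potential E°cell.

+0.16 V

By convention the left-hand electrode in cell notation is the anode (oxidation) and the right-hand electrode is the cathode (reduction).
E°cell = E°(right) − E°(left) = −2.71 − (−2.87) = +0.16 V.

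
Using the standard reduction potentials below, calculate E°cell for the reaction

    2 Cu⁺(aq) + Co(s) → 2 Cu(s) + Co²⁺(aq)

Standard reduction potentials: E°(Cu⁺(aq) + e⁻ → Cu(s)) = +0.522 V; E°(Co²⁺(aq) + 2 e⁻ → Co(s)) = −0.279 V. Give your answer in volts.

Cu⁺(aq) gains electrons, so the Cu⁺/Cu couple is the cathode; the Co²⁺/Co couple is the anode.
E°cell = E°(cathode) − E°(anode) = +0.522 − (−0.279) = +0.801 V.
The positive value indicates the reaction is spontaneous as written.

+0.801 V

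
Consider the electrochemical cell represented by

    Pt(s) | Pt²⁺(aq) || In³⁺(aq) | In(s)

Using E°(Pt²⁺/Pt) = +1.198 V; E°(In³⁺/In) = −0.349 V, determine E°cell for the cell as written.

By convention the left-hand electrode in cell notation is the anode (oxidation) and the right-hand electrode is the cathode (reduction).
E°cell = E°(right) − E°(left) = −0.349 − (+1.198) = −1.547 V.
The negative sign shows that, as written, the cell would require an external voltage to drive the reaction.

−1.547 V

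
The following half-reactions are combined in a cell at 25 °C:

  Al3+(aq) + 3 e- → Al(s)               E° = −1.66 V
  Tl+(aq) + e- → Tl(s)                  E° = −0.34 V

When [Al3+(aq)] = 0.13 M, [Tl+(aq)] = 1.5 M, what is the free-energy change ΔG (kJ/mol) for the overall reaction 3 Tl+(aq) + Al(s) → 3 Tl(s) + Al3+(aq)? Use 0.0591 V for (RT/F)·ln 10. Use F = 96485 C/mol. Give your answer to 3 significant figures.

−390 kJ/mol

The standard cell potential is −0.34 − (−1.66) = +1.32 V, with n = 3 electrons in the balanced equation.
Here Q = [Al3+(aq)] / [Tl+(aq)]^3 = 0.0385 (log Q = −1.414), giving E = +1.32 − (0.0591/3)·(−1.414) = +1.3479 V.
Finally ΔG = −nFE = −(3)(96485 C/mol)(+1.3479 V) = −390 kJ/mol.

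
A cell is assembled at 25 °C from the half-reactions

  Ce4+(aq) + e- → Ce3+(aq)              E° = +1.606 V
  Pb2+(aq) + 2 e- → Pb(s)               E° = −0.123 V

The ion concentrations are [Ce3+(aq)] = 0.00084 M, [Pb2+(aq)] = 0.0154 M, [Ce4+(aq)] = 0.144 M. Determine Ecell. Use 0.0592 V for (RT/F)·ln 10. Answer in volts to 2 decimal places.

+1.91 V

The Ce⁴⁺/Ce³⁺ couple has the more positive E°, so it is the cathode; Pb²⁺/Pb is the anode.
E°cell = +1.606 − (−0.123) = +1.729 V, with n = 2 electrons transferred.
Balancing gives 2 Ce4+(aq) + Pb(s) → 2 Ce3+(aq) + Pb2+(aq); hence Q = ([Ce3+(aq)]^2·[Pb2+(aq)]) / [Ce4+(aq)]^2 = 5.24×10^−7 (log Q = −6.281).
By the Nernst equation, E = +1.729 − (0.0592/2)·(−6.281) = +1.91 V.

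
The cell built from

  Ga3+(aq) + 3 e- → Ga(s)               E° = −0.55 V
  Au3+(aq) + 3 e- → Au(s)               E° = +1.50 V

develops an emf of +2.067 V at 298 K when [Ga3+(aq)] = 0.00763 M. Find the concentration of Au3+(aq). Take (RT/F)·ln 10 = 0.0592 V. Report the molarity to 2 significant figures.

0.055 M

The Au³⁺/Au couple has the larger reduction potential, so it is the cathode: E°cell = +1.50 − (−0.55) = +2.05 V and n = 3.
Rearranging E = E° − (0.0592/n)·log Q gives log Q = 3(+2.05 − (+2.067))/0.0592 = −0.861.
The balanced reaction is Au3+(aq) + Ga(s) → Au(s) + Ga3+(aq), so Q = [Ga3+(aq)] / [Au3+(aq)].
Isolating [Au3+(aq)] in Q = 10^{−0.861} yields log [Au3+(aq)] = −1.256, i.e. 0.055 M.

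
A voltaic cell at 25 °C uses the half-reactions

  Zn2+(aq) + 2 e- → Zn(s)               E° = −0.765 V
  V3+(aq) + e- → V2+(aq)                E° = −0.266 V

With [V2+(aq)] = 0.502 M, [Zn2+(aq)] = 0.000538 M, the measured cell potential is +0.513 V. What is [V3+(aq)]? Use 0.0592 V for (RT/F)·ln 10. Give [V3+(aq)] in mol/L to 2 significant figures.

V³⁺/V²⁺ is the cathode (higher E°); E°cell = −0.266 − (−0.765) = +0.499 V with n = 2.
Rearranging E = E° − (0.0592/n)·log Q gives log Q = 2(+0.499 − (+0.513))/0.0592 = −0.473.
For 2 V3+(aq) + Zn(s) → 2 V2+(aq) + Zn2+(aq), the reaction quotient is Q = ([V2+(aq)]^2·[Zn2+(aq)]) / [V3+(aq)]^2.
Solving for the unknown gives log [V3+(aq)] = −1.697, so [V3+(aq)] ≈ 0.020 M.

0.020 M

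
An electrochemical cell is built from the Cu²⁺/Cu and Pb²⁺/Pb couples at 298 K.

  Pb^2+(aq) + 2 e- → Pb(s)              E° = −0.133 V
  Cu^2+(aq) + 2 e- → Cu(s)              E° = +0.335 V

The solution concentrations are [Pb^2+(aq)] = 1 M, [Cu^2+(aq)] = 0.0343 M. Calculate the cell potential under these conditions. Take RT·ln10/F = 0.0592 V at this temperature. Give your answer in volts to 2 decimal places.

+0.42 V

The Cu²⁺/Cu couple has the more positive E°, so it is the cathode; Pb²⁺/Pb is the anode.
E°cell = +0.335 − (−0.133) = +0.468 V, with n = 2 electrons transferred.
For the overall reaction Cu^2+(aq) + Pb(s) → Cu(s) + Pb^2+(aq), Q = [Pb^2+(aq)] / [Cu^2+(aq)] = 29.2, giving log Q = 1.465.
By the Nernst equation, E = +0.468 − (0.0592/2)·(1.465) = +0.42 V.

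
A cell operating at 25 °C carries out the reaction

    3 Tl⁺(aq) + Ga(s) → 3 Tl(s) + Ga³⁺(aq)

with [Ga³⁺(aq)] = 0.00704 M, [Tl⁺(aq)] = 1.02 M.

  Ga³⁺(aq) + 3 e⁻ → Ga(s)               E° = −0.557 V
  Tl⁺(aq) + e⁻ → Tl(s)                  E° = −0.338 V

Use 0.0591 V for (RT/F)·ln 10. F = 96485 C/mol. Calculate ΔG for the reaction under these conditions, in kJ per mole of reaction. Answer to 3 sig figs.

E°cell = −0.338 − (−0.557) = +0.219 V; the balanced reaction transfers n = 3 electrons.
The reaction quotient is [Ga³⁺(aq)] / [Tl⁺(aq)]^3 = 0.00663; by Nernst, E = +0.219 − (0.0591/3)(−2.178) = +0.2619 V.
Then ΔG = −nFE = −3 × 96485 × +0.2619 J/mol = −75.8 kJ/mol.

−75.8 kJ/mol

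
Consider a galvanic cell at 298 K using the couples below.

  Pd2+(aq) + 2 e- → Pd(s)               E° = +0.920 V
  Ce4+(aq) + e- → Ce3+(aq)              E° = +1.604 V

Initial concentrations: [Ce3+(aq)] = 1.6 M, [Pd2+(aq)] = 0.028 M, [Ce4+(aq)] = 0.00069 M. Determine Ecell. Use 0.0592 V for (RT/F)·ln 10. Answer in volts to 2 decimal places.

Since E°(Ce⁴⁺/Ce³⁺) > E°(Pd²⁺/Pd), Ce⁴⁺/Ce³⁺ serves as the cathode.
E°cell = E°cat − E°an = +1.604 − (+0.920) = +0.684 V; n = 2.
For the overall reaction 2 Ce4+(aq) + Pd(s) → 2 Ce3+(aq) + Pd2+(aq), Q = ([Ce3+(aq)]^2·[Pd2+(aq)]) / [Ce4+(aq)]^2 = 1.51×10^5, giving log Q = 5.178.
E = E° − (0.0592/n)·log Q = +0.684 − (0.0592/2)(5.178) = +0.53 V.

+0.53 V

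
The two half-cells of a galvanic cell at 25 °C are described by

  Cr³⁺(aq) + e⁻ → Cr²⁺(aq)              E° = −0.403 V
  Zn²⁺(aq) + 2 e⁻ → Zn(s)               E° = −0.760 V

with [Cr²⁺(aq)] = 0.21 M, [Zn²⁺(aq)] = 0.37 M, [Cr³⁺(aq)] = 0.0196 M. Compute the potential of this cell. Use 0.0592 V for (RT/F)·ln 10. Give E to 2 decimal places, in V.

Since E°(Cr³⁺/Cr²⁺) > E°(Zn²⁺/Zn), Cr³⁺/Cr²⁺ serves as the cathode.
E°cell = E°cat − E°an = −0.403 − (−0.760) = +0.357 V; n = 2.
The balanced reaction is 2 Cr³⁺(aq) + Zn(s) → 2 Cr²⁺(aq) + Zn²⁺(aq), so Q = ([Cr²⁺(aq)]^2·[Zn²⁺(aq)]) / [Cr³⁺(aq)]^2 = 42.5 and log Q = 1.628.
E = E° − (0.0592/n)·log Q = +0.357 − (0.0592/2)(1.628) = +0.31 V.

+0.31 V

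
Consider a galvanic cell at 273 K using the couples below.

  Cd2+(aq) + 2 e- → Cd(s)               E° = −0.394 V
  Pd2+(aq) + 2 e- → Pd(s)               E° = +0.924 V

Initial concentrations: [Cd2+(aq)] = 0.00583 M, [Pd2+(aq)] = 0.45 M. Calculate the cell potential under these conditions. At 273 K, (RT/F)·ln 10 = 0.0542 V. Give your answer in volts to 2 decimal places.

+1.37 V

Since E°(Pd²⁺/Pd) > E°(Cd²⁺/Cd), Pd²⁺/Pd serves as the cathode.
E°cell = +0.924 − (−0.394) = +1.318 V, with n = 2 electrons transferred.
For the overall reaction Pd2+(aq) + Cd(s) → Pd(s) + Cd2+(aq), Q = [Cd2+(aq)] / [Pd2+(aq)] = 0.013, giving log Q = −1.888.
By the Nernst equation, E = +1.318 − (0.0542/2)·(−1.888) = +1.37 V.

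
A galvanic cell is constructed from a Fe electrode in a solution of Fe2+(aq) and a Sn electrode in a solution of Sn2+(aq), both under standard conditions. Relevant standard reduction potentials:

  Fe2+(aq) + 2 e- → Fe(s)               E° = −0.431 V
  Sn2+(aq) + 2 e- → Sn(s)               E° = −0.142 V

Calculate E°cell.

The Sn²⁺/Sn couple has the higher E°, so Sn ion is reduced (cathode) and Fe is oxidized (anode).
E°cell = E°(cathode) − E°(anode) = −0.142 − (−0.431) = +0.289 V.

+0.289 V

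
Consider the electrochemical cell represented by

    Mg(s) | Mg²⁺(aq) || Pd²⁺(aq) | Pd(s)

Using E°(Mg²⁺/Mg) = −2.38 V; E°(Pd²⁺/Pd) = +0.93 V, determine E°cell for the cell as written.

By convention the left-hand electrode in cell notation is the anode (oxidation) and the right-hand electrode is the cathode (reduction).
E°cell = E°(right) − E°(left) = +0.93 − (−2.38) = +3.31 V.

+3.31 V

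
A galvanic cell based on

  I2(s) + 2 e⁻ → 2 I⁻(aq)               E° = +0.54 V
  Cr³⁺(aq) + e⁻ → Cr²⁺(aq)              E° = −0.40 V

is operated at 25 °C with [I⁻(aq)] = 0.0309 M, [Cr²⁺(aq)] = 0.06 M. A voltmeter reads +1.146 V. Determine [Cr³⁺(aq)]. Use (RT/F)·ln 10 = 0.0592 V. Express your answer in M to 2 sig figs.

I₂/I⁻ is the cathode (higher E°); E°cell = +0.54 − (−0.40) = +0.94 V with n = 2.
Rearranging E = E° − (0.0592/n)·log Q gives log Q = 2(+0.94 − (+1.146))/0.0592 = −6.959.
Balancing electrons gives I2(s) + 2 Cr²⁺(aq) → 2 I⁻(aq) + 2 Cr³⁺(aq); thus Q = ([I⁻(aq)]^2·[Cr³⁺(aq)]^2) / [Cr²⁺(aq)]^2.
Substituting the known concentrations and solving, log [Cr³⁺(aq)] = −3.191 and [Cr³⁺(aq)] = 0.00064 M.

0.00064 M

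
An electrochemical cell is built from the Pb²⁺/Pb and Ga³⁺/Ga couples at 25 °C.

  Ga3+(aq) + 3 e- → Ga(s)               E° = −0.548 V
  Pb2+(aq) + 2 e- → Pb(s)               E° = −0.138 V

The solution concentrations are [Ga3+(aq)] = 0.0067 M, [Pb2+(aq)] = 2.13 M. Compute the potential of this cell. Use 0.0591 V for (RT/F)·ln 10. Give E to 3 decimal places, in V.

The Pb²⁺/Pb couple has the more positive E°, so it is the cathode; Ga³⁺/Ga is the anode.
The standard potential is −0.138 − (−0.548) = +0.410 V and the balanced reaction transfers n = 6 electrons.
Balancing gives 3 Pb2+(aq) + 2 Ga(s) → 3 Pb(s) + 2 Ga3+(aq); hence Q = [Ga3+(aq)]^2 / [Pb2+(aq)]^3 = 4.65×10^−6 (log Q = −5.333).
By the Nernst equation, E = +0.410 − (0.0591/6)·(−5.333) = +0.463 V.

+0.463 V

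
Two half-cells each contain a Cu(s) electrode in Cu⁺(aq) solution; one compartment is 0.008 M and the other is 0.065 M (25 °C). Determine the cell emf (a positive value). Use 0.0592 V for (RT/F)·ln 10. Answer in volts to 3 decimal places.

For a concentration cell E°cell = 0, since both electrodes use the same couple.
The compartment with the higher Cu⁺(aq) concentration (0.065 M) acts as the cathode; ions are reduced there and produced at the dilute (0.008 M) anode.
With n = 1, Ecell = −(0.0592/1)·log([dilute]/[conc]) = −(0.0592/1)·log(0.008/0.065) = +0.054 V.

0.054 V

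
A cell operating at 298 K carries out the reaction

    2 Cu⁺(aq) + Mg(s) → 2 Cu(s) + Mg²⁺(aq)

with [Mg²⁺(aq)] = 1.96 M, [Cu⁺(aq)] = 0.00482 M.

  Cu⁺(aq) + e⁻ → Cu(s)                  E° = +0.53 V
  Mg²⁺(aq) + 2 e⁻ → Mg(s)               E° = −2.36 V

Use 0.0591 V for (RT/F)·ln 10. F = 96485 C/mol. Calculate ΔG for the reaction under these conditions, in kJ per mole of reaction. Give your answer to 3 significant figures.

−530 kJ/mol

The standard cell potential is +0.53 − (−2.36) = +2.89 V, with n = 2 electrons in the balanced equation.
The reaction quotient is [Mg²⁺(aq)] / [Cu⁺(aq)]^2 = 8.44×10^4; by Nernst, E = +2.89 − (0.0591/2)(4.926) = +2.7444 V.
ΔG = −nFE = −(2)(96485)(+2.7444) J/mol = −530 kJ/mol.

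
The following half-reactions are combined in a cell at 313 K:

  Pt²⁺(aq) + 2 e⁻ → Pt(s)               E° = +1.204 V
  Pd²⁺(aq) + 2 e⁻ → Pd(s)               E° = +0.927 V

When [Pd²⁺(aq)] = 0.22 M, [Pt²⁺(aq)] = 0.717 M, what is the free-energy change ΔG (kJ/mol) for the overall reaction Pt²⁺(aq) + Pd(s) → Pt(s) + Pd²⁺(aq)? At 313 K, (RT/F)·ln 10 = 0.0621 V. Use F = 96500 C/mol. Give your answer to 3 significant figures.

−56.5 kJ/mol

The standard cell potential is +1.204 − (+0.927) = +0.277 V, with n = 2 electrons in the balanced equation.
The reaction quotient is [Pd²⁺(aq)] / [Pt²⁺(aq)] = 0.307; by Nernst, E = +0.277 − (0.0621/2)(−0.513) = +0.2929 V.
Then ΔG = −nFE = −2 × 96500 × +0.2929 J/mol = −56.5 kJ/mol.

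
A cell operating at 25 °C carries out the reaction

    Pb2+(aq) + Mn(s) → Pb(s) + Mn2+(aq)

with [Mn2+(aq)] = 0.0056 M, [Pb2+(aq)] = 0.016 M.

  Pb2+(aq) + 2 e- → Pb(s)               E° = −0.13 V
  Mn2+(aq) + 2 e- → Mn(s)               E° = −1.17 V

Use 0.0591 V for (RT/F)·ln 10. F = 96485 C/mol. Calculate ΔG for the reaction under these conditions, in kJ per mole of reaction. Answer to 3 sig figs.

With Pb²⁺/Pb reduced at the cathode, E°cell = −0.13 − (−1.17) = +1.04 V and n = 2.
Here Q = [Mn2+(aq)] / [Pb2+(aq)] = 0.35 (log Q = −0.456), giving E = +1.04 − (0.0591/2)·(−0.456) = +1.0535 V.
Then ΔG = −nFE = −2 × 96485 × +1.0535 J/mol = −203 kJ/mol.

−203 kJ/mol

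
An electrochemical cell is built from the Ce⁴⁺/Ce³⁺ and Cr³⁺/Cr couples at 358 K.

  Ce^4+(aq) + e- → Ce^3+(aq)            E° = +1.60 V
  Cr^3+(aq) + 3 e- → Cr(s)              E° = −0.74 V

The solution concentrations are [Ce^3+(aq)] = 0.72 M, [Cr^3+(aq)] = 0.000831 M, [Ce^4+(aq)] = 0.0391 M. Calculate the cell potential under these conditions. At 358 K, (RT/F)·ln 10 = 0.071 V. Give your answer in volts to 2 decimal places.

+2.32 V

Ce⁴⁺/Ce³⁺ is reduced (cathode, E° = +1.60 V) and Cr³⁺/Cr is oxidized (anode).
E°cell = E°cat − E°an = +1.60 − (−0.74) = +2.34 V; n = 3.
Balancing gives 3 Ce^4+(aq) + Cr(s) → 3 Ce^3+(aq) + Cr^3+(aq); hence Q = ([Ce^3+(aq)]^3·[Cr^3+(aq)]) / [Ce^4+(aq)]^3 = 5.19 (log Q = 0.715).
By the Nernst equation, E = +2.34 − (0.071/3)·(0.715) = +2.32 V.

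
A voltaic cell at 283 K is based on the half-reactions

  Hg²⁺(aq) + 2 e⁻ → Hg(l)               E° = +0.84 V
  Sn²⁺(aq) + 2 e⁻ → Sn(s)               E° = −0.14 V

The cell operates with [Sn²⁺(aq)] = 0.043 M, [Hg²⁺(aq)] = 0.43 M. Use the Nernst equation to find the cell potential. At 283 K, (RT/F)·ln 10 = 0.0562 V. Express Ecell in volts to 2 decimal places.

+1.01 V

Since E°(Hg²⁺/Hg) > E°(Sn²⁺/Sn), Hg²⁺/Hg serves as the cathode.
E°cell = +0.84 − (−0.14) = +0.98 V, with n = 2 electrons transferred.
For the overall reaction Hg²⁺(aq) + Sn(s) → Hg(l) + Sn²⁺(aq), Q = [Sn²⁺(aq)] / [Hg²⁺(aq)] = 0.1, giving log Q = −1.000.
E = E° − (0.0562/n)·log Q = +0.98 − (0.0562/2)(−1.000) = +1.01 V.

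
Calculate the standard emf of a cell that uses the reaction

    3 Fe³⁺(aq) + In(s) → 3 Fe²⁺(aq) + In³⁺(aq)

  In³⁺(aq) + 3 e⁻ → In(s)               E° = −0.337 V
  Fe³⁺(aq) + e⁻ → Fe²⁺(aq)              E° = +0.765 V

Fe³⁺(aq) gains electrons, so the Fe³⁺/Fe²⁺ couple is the cathode; the In³⁺/In couple is the anode.
E°cell = E°(cathode) − E°(anode) = +0.765 − (−0.337) = +1.102 V.

+1.102 V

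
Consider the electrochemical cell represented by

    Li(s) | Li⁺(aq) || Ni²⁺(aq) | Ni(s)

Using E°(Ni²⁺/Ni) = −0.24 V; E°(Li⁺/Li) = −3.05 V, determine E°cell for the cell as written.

By convention the left-hand electrode in cell notation is the anode (oxidation) and the right-hand electrode is the cathode (reduction).
E°cell = E°(right) − E°(left) = −0.24 − (−3.05) = +2.81 V.

+2.81 V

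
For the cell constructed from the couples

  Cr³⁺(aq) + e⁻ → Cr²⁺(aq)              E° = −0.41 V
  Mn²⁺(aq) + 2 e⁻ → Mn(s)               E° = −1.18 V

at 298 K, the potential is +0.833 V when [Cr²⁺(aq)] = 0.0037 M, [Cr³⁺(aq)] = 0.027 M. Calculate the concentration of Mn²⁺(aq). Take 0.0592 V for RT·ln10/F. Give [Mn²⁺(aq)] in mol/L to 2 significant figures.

0.40 M

With Cr³⁺/Cr²⁺ at the cathode and Mn²⁺/Mn at the anode, E°cell = −0.41 − (−1.18) = +0.77 V (n = 2).
Since E = E° − (0.0592/n)·log Q, log Q = n(E° − E)/0.0592 = −2.128.
For 2 Cr³⁺(aq) + Mn(s) → 2 Cr²⁺(aq) + Mn²⁺(aq), the reaction quotient is Q = ([Cr²⁺(aq)]^2·[Mn²⁺(aq)]) / [Cr³⁺(aq)]^2.
Isolating [Mn²⁺(aq)] in Q = 10^{−2.128} yields log [Mn²⁺(aq)] = −0.402, i.e. 0.40 M.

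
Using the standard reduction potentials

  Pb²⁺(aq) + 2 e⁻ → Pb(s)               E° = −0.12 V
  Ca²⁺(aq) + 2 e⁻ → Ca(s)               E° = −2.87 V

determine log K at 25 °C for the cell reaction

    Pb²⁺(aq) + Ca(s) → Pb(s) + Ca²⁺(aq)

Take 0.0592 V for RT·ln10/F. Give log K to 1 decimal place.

The Pb²⁺/Pb couple is reduced (cathode); E°cell = −0.12 − (−2.87) = +2.75 V with n = 2.
At equilibrium E = 0, so log K = nE°cell / 0.0592 = (2)(+2.75) / 0.0592 = 92.9.

log K = 92.9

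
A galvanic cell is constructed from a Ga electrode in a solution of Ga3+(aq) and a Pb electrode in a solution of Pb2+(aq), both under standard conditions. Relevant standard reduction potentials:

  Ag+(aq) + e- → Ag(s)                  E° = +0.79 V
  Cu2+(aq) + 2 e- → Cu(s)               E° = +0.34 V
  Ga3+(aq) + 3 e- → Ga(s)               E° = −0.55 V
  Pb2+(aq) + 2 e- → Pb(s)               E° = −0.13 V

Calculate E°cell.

Of the two couples in this cell, the one with the more positive reduction potential is reduced at the cathode: here that is Pb²⁺/Pb (−0.13 V); Ga³⁺/Ga (−0.55 V) is the anode.
E°cell = E°(cathode) − E°(anode) = −0.13 − (−0.55) = +0.42 V.

+0.42 V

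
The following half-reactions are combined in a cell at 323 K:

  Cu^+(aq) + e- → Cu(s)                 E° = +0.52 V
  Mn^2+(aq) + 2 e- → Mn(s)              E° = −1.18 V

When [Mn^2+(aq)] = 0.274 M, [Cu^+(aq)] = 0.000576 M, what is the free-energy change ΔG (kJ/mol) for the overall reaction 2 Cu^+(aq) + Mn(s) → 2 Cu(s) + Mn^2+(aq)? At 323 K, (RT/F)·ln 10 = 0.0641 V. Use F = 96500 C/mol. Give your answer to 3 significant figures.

The standard cell potential is +0.52 − (−1.18) = +1.70 V, with n = 2 electrons in the balanced equation.
The reaction quotient is [Mn^2+(aq)] / [Cu^+(aq)]^2 = 8.26×10^5; by Nernst, E = +1.70 − (0.0641/2)(5.917) = +1.5104 V.
ΔG = −nFE = −(2)(96500)(+1.5104) J/mol = −292 kJ/mol.

−292 kJ/mol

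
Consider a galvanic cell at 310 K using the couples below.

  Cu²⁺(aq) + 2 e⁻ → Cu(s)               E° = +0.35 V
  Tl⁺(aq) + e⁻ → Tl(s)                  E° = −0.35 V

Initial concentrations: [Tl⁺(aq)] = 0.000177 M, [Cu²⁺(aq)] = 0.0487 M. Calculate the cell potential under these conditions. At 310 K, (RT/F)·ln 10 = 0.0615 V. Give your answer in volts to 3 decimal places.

+0.890 V

Since E°(Cu²⁺/Cu) > E°(Tl⁺/Tl), Cu²⁺/Cu serves as the cathode.
The standard potential is +0.35 − (−0.35) = +0.70 V and the balanced reaction transfers n = 2 electrons.
For the overall reaction Cu²⁺(aq) + 2 Tl(s) → Cu(s) + 2 Tl⁺(aq), Q = [Tl⁺(aq)]^2 / [Cu²⁺(aq)] = 6.43×10^−7, giving log Q = −6.192.
By the Nernst equation, E = +0.70 − (0.0615/2)·(−6.192) = +0.890 V.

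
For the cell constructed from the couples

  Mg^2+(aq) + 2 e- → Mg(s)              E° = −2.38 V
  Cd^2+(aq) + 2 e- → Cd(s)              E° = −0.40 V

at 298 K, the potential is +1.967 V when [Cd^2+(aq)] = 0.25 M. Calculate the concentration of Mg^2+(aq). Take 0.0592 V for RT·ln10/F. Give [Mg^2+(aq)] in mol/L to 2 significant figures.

With Cd²⁺/Cd at the cathode and Mg²⁺/Mg at the anode, E°cell = −0.40 − (−2.38) = +1.98 V (n = 2).
From the Nernst equation, log Q = n(E° − E)/0.0592 = 2·(+1.98 − (+1.967))/0.0592 = 0.439.
Balancing electrons gives Cd^2+(aq) + Mg(s) → Cd(s) + Mg^2+(aq); thus Q = [Mg^2+(aq)] / [Cd^2+(aq)].
Substituting the known concentrations and solving, log [Mg^2+(aq)] = −0.163 and [Mg^2+(aq)] = 0.69 M.

0.69 M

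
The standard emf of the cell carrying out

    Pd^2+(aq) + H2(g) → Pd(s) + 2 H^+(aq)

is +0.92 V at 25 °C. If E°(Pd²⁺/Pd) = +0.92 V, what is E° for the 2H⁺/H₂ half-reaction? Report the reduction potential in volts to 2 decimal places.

In the reaction as written the Pd²⁺/Pd couple is reduced (cathode) and 2H⁺/H₂ is oxidized (anode), so E°cell = E°(Pd²⁺/Pd) − E°(2H⁺/H₂).
E°(2H⁺/H₂) = E°(cathode) − E°cell = +0.92 − (+0.92) = +0.00 V.

+0.00 V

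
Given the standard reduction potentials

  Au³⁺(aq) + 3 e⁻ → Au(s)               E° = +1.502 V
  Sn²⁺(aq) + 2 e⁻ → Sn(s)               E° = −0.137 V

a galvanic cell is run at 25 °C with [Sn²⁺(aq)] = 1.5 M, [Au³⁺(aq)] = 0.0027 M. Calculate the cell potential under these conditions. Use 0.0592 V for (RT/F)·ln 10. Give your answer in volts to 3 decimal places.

Au³⁺/Au is reduced (cathode, E° = +1.502 V) and Sn²⁺/Sn is oxidized (anode).
E°cell = +1.502 − (−0.137) = +1.639 V, with n = 6 electrons transferred.
The balanced reaction is 2 Au³⁺(aq) + 3 Sn(s) → 2 Au(s) + 3 Sn²⁺(aq), so Q = [Sn²⁺(aq)]^3 / [Au³⁺(aq)]^2 = 4.63×10^5 and log Q = 5.666.
E = E° − (0.0592/n)·log Q = +1.639 − (0.0592/6)(5.666) = +1.583 V.

+1.583 V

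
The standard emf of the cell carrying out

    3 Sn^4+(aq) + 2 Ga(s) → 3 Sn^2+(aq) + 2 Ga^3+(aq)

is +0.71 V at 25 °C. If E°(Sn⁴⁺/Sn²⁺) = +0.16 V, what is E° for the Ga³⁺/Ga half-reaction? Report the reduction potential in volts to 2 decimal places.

In the reaction as written the Sn⁴⁺/Sn²⁺ couple is reduced (cathode) and Ga³⁺/Ga is oxidized (anode), so E°cell = E°(Sn⁴⁺/Sn²⁺) − E°(Ga³⁺/Ga).
E°(Ga³⁺/Ga) = E°(cathode) − E°cell = +0.16 − (+0.71) = −0.55 V.

−0.55 V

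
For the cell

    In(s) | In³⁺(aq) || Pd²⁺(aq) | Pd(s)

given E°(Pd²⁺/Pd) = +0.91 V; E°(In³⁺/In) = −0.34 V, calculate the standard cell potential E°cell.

By convention the left-hand electrode in cell notation is the anode (oxidation) and the right-hand electrode is the cathode (reduction).
E°cell = E°(right) − E°(left) = +0.91 − (−0.34) = +1.25 V.

+1.25 V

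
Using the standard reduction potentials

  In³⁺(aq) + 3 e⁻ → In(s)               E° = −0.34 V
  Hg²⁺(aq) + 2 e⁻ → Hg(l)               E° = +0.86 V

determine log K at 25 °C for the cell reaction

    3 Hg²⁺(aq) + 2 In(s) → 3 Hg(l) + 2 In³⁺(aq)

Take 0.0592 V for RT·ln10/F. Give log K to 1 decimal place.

The Hg²⁺/Hg couple is reduced (cathode); E°cell = +0.86 − (−0.34) = +1.20 V with n = 6.
At equilibrium E = 0, so log K = nE°cell / 0.0592 = (6)(+1.20) / 0.0592 = 121.6.

log K = 121.6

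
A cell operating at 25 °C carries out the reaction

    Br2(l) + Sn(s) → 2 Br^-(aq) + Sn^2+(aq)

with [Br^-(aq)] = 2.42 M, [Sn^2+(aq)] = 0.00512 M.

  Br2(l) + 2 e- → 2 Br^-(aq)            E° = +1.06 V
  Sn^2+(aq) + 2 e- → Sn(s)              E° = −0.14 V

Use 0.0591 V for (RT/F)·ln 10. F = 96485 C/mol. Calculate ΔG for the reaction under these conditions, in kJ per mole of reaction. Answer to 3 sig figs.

E°cell = +1.06 − (−0.14) = +1.20 V; the balanced reaction transfers n = 2 electrons.
Q = [Br^-(aq)]^2·[Sn^2+(aq)] = 0.03, so log Q = −1.523 and E = +1.20 − (0.0591/2)(−1.523) = +1.2450 V.
Then ΔG = −nFE = −2 × 96485 × +1.2450 J/mol = −240 kJ/mol.

−240 kJ/mol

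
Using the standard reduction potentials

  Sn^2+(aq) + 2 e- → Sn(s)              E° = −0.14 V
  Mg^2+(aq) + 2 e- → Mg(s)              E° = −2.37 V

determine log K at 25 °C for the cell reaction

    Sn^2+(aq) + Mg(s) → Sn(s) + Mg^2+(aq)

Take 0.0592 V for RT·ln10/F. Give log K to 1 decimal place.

log K = 75.3

The Sn²⁺/Sn couple is reduced (cathode); E°cell = −0.14 − (−2.37) = +2.23 V with n = 2.
At equilibrium E = 0, so log K = nE°cell / 0.0592 = (2)(+2.23) / 0.0592 = 75.3.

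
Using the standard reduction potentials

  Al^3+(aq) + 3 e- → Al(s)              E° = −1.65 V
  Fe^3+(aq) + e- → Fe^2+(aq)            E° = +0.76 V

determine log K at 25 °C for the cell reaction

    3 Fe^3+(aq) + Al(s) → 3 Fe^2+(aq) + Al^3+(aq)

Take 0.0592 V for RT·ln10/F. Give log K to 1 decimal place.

log K = 122.1

The Fe³⁺/Fe²⁺ couple is reduced (cathode); E°cell = +0.76 − (−1.65) = +2.41 V with n = 3.
At equilibrium E = 0, so log K = nE°cell / 0.0592 = (3)(+2.41) / 0.0592 = 122.1.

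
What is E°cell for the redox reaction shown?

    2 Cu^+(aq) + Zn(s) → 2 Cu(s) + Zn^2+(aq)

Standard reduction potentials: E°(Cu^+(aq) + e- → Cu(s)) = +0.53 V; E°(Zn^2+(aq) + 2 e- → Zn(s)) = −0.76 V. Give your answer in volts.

Cu^+(aq) gains electrons, so the Cu⁺/Cu couple is the cathode; the Zn²⁺/Zn couple is the anode.
E°cell = E°(cathode) − E°(anode) = +0.53 − (−0.76) = +1.29 V.
The positive value indicates the reaction is spontaneous as written.

+1.29 V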